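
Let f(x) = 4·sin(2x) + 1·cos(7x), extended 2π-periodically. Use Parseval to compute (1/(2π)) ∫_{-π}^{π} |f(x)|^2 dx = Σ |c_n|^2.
Σ |c_n|^2 = 17/2

Expand |f|^2 and use orthogonality of {sin(nx), cos(mx)} on [-π, π]:
  ∫_{-π}^{π} sin(nx)^2 dx = π, ∫ cos(mx)^2 dx = π, and cross terms integrate to 0.
So ∫_{-π}^{π} f(x)^2 dx = 4^2 · π + 1^2 · π = (16 + 1)π.
Divide by 2π: (16 + 1)/2 = 17/2.
By Parseval, this equals Σ |c_n|^2.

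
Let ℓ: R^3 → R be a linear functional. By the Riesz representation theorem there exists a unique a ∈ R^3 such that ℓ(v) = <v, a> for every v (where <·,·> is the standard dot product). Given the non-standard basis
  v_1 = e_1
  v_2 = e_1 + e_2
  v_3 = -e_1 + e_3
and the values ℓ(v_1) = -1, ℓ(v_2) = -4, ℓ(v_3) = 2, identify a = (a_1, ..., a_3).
a = (-1, -3, 1)

Write a = (a_1, ..., a_3) in the standard basis. For each basis vector v_i, ℓ(v_i) = <v_i, a> is a linear equation in the a_j's. Collect the n equations into a matrix system V a = ℓ, where row i of V is v_i (expressed in the standard basis). Since V is invertible (lower-triangular with 1s on the diagonal, up to permutation), solve by back-substitution:
  V =
[[1, 0, 0],
 [1, 1, 0],
 [-1, 0, 1]]
  V a = (-1, -4, 2)
Solving gives a = (-1, -3, 1).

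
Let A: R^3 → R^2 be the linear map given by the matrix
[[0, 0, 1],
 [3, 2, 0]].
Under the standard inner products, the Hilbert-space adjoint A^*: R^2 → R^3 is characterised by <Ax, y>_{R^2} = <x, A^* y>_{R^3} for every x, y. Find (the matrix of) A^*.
A^* = A^T =
[[0, 3],
 [0, 2],
 [1, 0]]

For real matrices with standard dot products, the defining identity <Ax, y> = <x, A^* y> gives (Ax)^T y = x^T (A^*) y, i.e. x^T A^T y = x^T (A^*) y. Since this holds for all x, y, we must have A^* = A^T. Therefore
A^* =
[[0, 3],
 [0, 2],
 [1, 0]].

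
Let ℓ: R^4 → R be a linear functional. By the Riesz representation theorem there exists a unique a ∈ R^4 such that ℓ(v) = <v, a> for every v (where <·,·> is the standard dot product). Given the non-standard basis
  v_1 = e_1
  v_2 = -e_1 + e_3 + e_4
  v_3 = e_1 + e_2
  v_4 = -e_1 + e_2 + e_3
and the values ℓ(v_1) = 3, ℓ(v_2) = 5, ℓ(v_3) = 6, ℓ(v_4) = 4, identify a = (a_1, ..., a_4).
a = (3, 3, 4, 4)

Write a = (a_1, ..., a_4) in the standard basis. For each basis vector v_i, ℓ(v_i) = <v_i, a> is a linear equation in the a_j's. Collect the n equations into a matrix system V a = ℓ, where row i of V is v_i (expressed in the standard basis). Since V is invertible (lower-triangular with 1s on the diagonal, up to permutation), solve by back-substitution:
  V =
[[1, 0, 0, 0],
 [-1, 0, 1, 1],
 [1, 1, 0, 0],
 [-1, 1, 1, 0]]
  V a = (3, 5, 6, 4)
Solving gives a = (3, 3, 4, 4).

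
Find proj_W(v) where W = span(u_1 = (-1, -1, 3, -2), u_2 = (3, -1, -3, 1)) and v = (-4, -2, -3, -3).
proj_W(v) = (-71/131, 13/131, 87/131, -37/131)

Set up U = [u_1 | ... | u_2] ∈ R^(4×2). The projector onto W = col(U) is P = U (U^T U)^(-1) U^T.
Compute U^T U =
  [15, -13]
  [-13, 20],
and U^T v = (3, -4).
Solve U^T U · c = U^T v for the coefficients: c = (8/131, -21/131). The projection is proj_W(v) = U c.
Check: (v - proj_W(v)) · u_1 = 0  (should be 0).
Check: (v - proj_W(v)) · u_2 = 0  (should be 0).
Result: proj_W(v) = (-71/131, 13/131, 87/131, -37/131).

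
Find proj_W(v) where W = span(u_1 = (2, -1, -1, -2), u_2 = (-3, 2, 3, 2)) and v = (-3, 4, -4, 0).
proj_W(v) = (-6/5, 1/35, -39/35, 82/35)

Set up U = [u_1 | ... | u_2] ∈ R^(4×2). The projector onto W = col(U) is P = U (U^T U)^(-1) U^T.
Compute U^T U =
  [10, -15]
  [-15, 26],
and U^T v = (-6, 5).
Solve U^T U · c = U^T v for the coefficients: c = (-81/35, -8/7). The projection is proj_W(v) = U c.
Check: (v - proj_W(v)) · u_1 = 0  (should be 0).
Check: (v - proj_W(v)) · u_2 = 0  (should be 0).
Result: proj_W(v) = (-6/5, 1/35, -39/35, 82/35).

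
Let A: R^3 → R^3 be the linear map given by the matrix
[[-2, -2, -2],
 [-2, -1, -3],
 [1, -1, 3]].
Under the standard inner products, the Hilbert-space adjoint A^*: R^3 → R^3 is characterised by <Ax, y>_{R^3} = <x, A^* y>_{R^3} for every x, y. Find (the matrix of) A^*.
A^* = A^T =
[[-2, -2, 1],
 [-2, -1, -1],
 [-2, -3, 3]]

For real matrices with standard dot products, the defining identity <Ax, y> = <x, A^* y> gives (Ax)^T y = x^T (A^*) y, i.e. x^T A^T y = x^T (A^*) y. Since this holds for all x, y, we must have A^* = A^T. Therefore
A^* =
[[-2, -2, 1],
 [-2, -1, -1],
 [-2, -3, 3]].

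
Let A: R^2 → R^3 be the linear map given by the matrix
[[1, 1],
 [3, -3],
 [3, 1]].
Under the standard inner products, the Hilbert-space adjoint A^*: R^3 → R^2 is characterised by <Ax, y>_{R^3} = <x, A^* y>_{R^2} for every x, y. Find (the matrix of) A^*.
A^* = A^T =
[[1, 3, 3],
 [1, -3, 1]]

For real matrices with standard dot products, the defining identity <Ax, y> = <x, A^* y> gives (Ax)^T y = x^T (A^*) y, i.e. x^T A^T y = x^T (A^*) y. Since this holds for all x, y, we must have A^* = A^T. Therefore
A^* =
[[1, 3, 3],
 [1, -3, 1]].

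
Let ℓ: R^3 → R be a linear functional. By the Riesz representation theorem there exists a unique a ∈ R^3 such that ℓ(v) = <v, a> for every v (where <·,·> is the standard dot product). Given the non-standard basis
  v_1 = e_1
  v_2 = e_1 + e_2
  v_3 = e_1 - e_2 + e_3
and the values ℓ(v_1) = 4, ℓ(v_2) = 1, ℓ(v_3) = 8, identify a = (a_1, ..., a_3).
a = (4, -3, 1)

Write a = (a_1, ..., a_3) in the standard basis. For each basis vector v_i, ℓ(v_i) = <v_i, a> is a linear equation in the a_j's. Collect the n equations into a matrix system V a = ℓ, where row i of V is v_i (expressed in the standard basis). Since V is invertible (lower-triangular with 1s on the diagonal, up to permutation), solve by back-substitution:
  V =
[[1, 0, 0],
 [1, 1, 0],
 [1, -1, 1]]
  V a = (4, 1, 8)
Solving gives a = (4, -3, 1).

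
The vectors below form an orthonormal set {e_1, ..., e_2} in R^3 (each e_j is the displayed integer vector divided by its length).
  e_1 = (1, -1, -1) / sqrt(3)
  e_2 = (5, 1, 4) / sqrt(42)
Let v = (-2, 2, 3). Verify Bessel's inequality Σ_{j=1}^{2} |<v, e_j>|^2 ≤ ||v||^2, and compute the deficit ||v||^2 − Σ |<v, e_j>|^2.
Σ |<v, e_j>|^2 = 117/7; ||v||^2 = 17; deficit = 2/7

Write each e_j = u_j / sqrt(<u_j, u_j>) where u_j is the displayed integer vector. Then <v, e_j> = <v, u_j> / sqrt(<u_j, u_j>), so |<v, e_j>|^2 = <v, u_j>^2 / <u_j, u_j>.
Coefficients: <v, e_1> = -7/sqrt(3), <v, e_2> = 4/sqrt(42).
Square and sum: Σ |<v, e_j>|^2 = 117/7.
Compute ||v||^2 = v·v = 17.
Deficit = 17 − 117/7 = 2/7 ≥ 0, confirming Bessel's inequality. (The deficit equals ||v − Σ <v,e_j> e_j||^2, the squared distance from v to span{e_j}.)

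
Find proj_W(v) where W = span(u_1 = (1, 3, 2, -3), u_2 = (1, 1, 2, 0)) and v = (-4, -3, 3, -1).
proj_W(v) = (-7/74, -39/74, -7/37, 24/37)

Set up U = [u_1 | ... | u_2] ∈ R^(4×2). The projector onto W = col(U) is P = U (U^T U)^(-1) U^T.
Compute U^T U =
  [23, 8]
  [8, 6],
and U^T v = (-4, -1).
Solve U^T U · c = U^T v for the coefficients: c = (-8/37, 9/74). The projection is proj_W(v) = U c.
Check: (v - proj_W(v)) · u_1 = 0  (should be 0).
Check: (v - proj_W(v)) · u_2 = 0  (should be 0).
Result: proj_W(v) = (-7/74, -39/74, -7/37, 24/37).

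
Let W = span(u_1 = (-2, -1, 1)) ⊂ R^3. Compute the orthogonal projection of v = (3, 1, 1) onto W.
proj_W(v) = (2, 1, -1)

Set up U = [u_1 | ... | u_1] ∈ R^(3×1). The projector onto W = col(U) is P = U (U^T U)^(-1) U^T.
Compute U^T U =
  [6],
and U^T v = (-6).
Solve U^T U · c = U^T v for the coefficients: c = (-1). The projection is proj_W(v) = U c.
Check: (v - proj_W(v)) · u_1 = 0  (should be 0).
Result: proj_W(v) = (2, 1, -1).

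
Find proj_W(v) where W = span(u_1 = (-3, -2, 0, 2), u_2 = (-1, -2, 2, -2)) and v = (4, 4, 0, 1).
proj_W(v) = (190/53, 188/53, -92/53, -4/53)

Set up U = [u_1 | ... | u_2] ∈ R^(4×2). The projector onto W = col(U) is P = U (U^T U)^(-1) U^T.
Compute U^T U =
  [17, 3]
  [3, 13],
and U^T v = (-18, -14).
Solve U^T U · c = U^T v for the coefficients: c = (-48/53, -46/53). The projection is proj_W(v) = U c.
Check: (v - proj_W(v)) · u_1 = 0  (should be 0).
Check: (v - proj_W(v)) · u_2 = 0  (should be 0).
Result: proj_W(v) = (190/53, 188/53, -92/53, -4/53).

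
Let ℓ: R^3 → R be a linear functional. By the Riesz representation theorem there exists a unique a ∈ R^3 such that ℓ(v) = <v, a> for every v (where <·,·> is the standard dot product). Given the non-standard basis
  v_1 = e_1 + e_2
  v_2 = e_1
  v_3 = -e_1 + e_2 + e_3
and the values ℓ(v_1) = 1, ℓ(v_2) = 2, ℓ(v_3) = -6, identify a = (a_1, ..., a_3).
a = (2, -1, -3)

Write a = (a_1, ..., a_3) in the standard basis. For each basis vector v_i, ℓ(v_i) = <v_i, a> is a linear equation in the a_j's. Collect the n equations into a matrix system V a = ℓ, where row i of V is v_i (expressed in the standard basis). Since V is invertible (lower-triangular with 1s on the diagonal, up to permutation), solve by back-substitution:
  V =
[[1, 1, 0],
 [1, 0, 0],
 [-1, 1, 1]]
  V a = (1, 2, -6)
Solving gives a = (2, -1, -3).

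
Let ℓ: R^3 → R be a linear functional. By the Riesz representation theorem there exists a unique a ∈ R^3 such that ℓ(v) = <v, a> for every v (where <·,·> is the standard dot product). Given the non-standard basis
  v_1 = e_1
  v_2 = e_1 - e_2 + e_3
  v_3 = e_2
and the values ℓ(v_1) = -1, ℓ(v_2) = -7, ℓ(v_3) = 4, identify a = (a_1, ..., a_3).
a = (-1, 4, -2)

Write a = (a_1, ..., a_3) in the standard basis. For each basis vector v_i, ℓ(v_i) = <v_i, a> is a linear equation in the a_j's. Collect the n equations into a matrix system V a = ℓ, where row i of V is v_i (expressed in the standard basis). Since V is invertible (lower-triangular with 1s on the diagonal, up to permutation), solve by back-substitution:
  V =
[[1, 0, 0],
 [1, -1, 1],
 [0, 1, 0]]
  V a = (-1, -7, 4)
Solving gives a = (-1, 4, -2).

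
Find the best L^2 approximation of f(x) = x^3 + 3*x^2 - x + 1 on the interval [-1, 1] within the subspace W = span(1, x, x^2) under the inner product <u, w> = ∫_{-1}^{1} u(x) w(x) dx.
g(x) = 3*x^2 - 2*x/5 + 1

The best approximation g ∈ W is the orthogonal projection of f onto W. Writing g = a_0 + a_1 x + a_2 x^2, the coefficients solve the normal equations G · a = b where
  G_{ij} = <φ_i, φ_j> and b_i = <f, φ_i>, with φ_0 = 1, φ_1 = x, φ_2 = x^2.
G =
  [2, 0, 2/3]
  [0, 2/3, 0]
  [2/3, 0, 2/5],
b = (4, -4/15, 28/15).
Solving gives a_0 = 1, a_1 = -2/5, a_2 = 3, so
  g(x) = 3*x^2 - 2*x/5 + 1.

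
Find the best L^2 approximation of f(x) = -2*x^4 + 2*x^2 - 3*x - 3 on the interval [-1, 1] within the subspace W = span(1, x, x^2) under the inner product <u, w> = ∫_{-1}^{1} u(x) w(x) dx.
g(x) = 2*x^2/7 - 3*x - 99/35

The best approximation g ∈ W is the orthogonal projection of f onto W. Writing g = a_0 + a_1 x + a_2 x^2, the coefficients solve the normal equations G · a = b where
  G_{ij} = <φ_i, φ_j> and b_i = <f, φ_i>, with φ_0 = 1, φ_1 = x, φ_2 = x^2.
G =
  [2, 0, 2/3]
  [0, 2/3, 0]
  [2/3, 0, 2/5],
b = (-82/15, -2, -62/35).
Solving gives a_0 = -99/35, a_1 = -3, a_2 = 2/7, so
  g(x) = 2*x^2/7 - 3*x - 99/35.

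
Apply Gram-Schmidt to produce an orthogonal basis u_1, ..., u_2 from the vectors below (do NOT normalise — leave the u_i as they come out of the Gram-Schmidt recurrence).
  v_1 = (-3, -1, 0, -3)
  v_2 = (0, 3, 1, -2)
Orthogonal basis:
  u_1 = (-3, -1, 0, -3)
  u_2 = (9/19, 60/19, 1, -29/19)

Apply the Gram-Schmidt recurrence
  u_1 = v_1
  u_i = v_i − Σ_{j<i} ((v_i · u_j) / (u_j · u_j)) · u_j.

Step by step this gives:
  u_1 = (-3, -1, 0, -3)
  u_2 = (9/19, 60/19, 1, -29/19)

Orthogonality check:
  u_2 · u_1 = 0 (should be 0)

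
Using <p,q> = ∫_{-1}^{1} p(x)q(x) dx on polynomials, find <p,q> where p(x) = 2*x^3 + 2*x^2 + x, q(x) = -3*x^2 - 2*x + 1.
<p,q> = -4

Expand the product: p(x)·q(x) = -6*x^5 - 10*x^4 - 5*x^3 + x.
∫_{-1}^{1} of each monomial x^k gives [2/(k+1) if k even, 0 if k odd]. Integrating term-by-term (or equivalently evaluating the antiderivative F(x) = -x^6 - 2*x^5 - 5*x^4/4 + x^2/2 at the endpoints):
  F(1) − F(−1) = -15/4 − (1/4) = -4.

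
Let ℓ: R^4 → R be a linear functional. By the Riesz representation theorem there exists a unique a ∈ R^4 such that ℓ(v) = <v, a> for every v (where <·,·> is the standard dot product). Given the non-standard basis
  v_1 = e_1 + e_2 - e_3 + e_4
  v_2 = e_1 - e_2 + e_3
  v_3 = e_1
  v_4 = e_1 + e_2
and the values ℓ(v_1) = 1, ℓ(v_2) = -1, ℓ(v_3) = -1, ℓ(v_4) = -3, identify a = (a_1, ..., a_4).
a = (-1, -2, -2, 2)

Write a = (a_1, ..., a_4) in the standard basis. For each basis vector v_i, ℓ(v_i) = <v_i, a> is a linear equation in the a_j's. Collect the n equations into a matrix system V a = ℓ, where row i of V is v_i (expressed in the standard basis). Since V is invertible (lower-triangular with 1s on the diagonal, up to permutation), solve by back-substitution:
  V =
[[1, 1, -1, 1],
 [1, -1, 1, 0],
 [1, 0, 0, 0],
 [1, 1, 0, 0]]
  V a = (1, -1, -1, -3)
Solving gives a = (-1, -2, -2, 2).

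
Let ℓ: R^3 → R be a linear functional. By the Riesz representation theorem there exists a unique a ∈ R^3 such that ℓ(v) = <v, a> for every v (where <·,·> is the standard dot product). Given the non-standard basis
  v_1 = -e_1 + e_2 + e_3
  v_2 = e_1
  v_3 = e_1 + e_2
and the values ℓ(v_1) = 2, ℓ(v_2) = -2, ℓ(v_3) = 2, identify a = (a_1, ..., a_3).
a = (-2, 4, -4)

Write a = (a_1, ..., a_3) in the standard basis. For each basis vector v_i, ℓ(v_i) = <v_i, a> is a linear equation in the a_j's. Collect the n equations into a matrix system V a = ℓ, where row i of V is v_i (expressed in the standard basis). Since V is invertible (lower-triangular with 1s on the diagonal, up to permutation), solve by back-substitution:
  V =
[[-1, 1, 1],
 [1, 0, 0],
 [1, 1, 0]]
  V a = (2, -2, 2)
Solving gives a = (-2, 4, -4).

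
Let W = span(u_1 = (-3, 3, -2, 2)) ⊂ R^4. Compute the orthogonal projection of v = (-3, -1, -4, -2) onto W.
proj_W(v) = (-15/13, 15/13, -10/13, 10/13)

Set up U = [u_1 | ... | u_1] ∈ R^(4×1). The projector onto W = col(U) is P = U (U^T U)^(-1) U^T.
Compute U^T U =
  [26],
and U^T v = (10).
Solve U^T U · c = U^T v for the coefficients: c = (5/13). The projection is proj_W(v) = U c.
Check: (v - proj_W(v)) · u_1 = 0  (should be 0).
Result: proj_W(v) = (-15/13, 15/13, -10/13, 10/13).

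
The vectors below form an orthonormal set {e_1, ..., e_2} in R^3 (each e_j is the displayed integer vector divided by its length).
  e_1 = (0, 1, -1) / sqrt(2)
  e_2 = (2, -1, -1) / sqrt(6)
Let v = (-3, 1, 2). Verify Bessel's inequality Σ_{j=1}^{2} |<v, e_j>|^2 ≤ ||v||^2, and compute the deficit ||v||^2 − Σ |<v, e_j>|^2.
Σ |<v, e_j>|^2 = 14; ||v||^2 = 14; deficit = 0

Write each e_j = u_j / sqrt(<u_j, u_j>) where u_j is the displayed integer vector. Then <v, e_j> = <v, u_j> / sqrt(<u_j, u_j>), so |<v, e_j>|^2 = <v, u_j>^2 / <u_j, u_j>.
Coefficients: <v, e_1> = -1/sqrt(2), <v, e_2> = -9/sqrt(6).
Square and sum: Σ |<v, e_j>|^2 = 14.
Compute ||v||^2 = v·v = 14.
Deficit = 14 − 14 = 0 ≥ 0, confirming Bessel's inequality. (The deficit equals ||v − Σ <v,e_j> e_j||^2, the squared distance from v to span{e_j}.)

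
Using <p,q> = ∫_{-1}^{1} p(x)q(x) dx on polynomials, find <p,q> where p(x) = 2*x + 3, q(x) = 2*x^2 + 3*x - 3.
<p,q> = -10

Expand the product: p(x)·q(x) = 4*x^3 + 12*x^2 + 3*x - 9.
∫_{-1}^{1} of each monomial x^k gives [2/(k+1) if k even, 0 if k odd]. Integrating term-by-term (or equivalently evaluating the antiderivative F(x) = x^4 + 4*x^3 + 3*x^2/2 - 9*x at the endpoints):
  F(1) − F(−1) = -5/2 − (15/2) = -10.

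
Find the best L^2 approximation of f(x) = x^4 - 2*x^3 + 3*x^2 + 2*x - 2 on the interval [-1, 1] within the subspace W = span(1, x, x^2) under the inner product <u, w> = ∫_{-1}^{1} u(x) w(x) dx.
g(x) = 27*x^2/7 + 4*x/5 - 73/35

The best approximation g ∈ W is the orthogonal projection of f onto W. Writing g = a_0 + a_1 x + a_2 x^2, the coefficients solve the normal equations G · a = b where
  G_{ij} = <φ_i, φ_j> and b_i = <f, φ_i>, with φ_0 = 1, φ_1 = x, φ_2 = x^2.
G =
  [2, 0, 2/3]
  [0, 2/3, 0]
  [2/3, 0, 2/5],
b = (-8/5, 8/15, 16/105).
Solving gives a_0 = -73/35, a_1 = 4/5, a_2 = 27/7, so
  g(x) = 27*x^2/7 + 4*x/5 - 73/35.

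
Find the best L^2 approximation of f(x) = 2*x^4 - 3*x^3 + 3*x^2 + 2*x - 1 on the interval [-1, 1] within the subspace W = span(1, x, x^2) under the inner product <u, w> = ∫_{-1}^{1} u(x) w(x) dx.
g(x) = 33*x^2/7 + x/5 - 41/35

The best approximation g ∈ W is the orthogonal projection of f onto W. Writing g = a_0 + a_1 x + a_2 x^2, the coefficients solve the normal equations G · a = b where
  G_{ij} = <φ_i, φ_j> and b_i = <f, φ_i>, with φ_0 = 1, φ_1 = x, φ_2 = x^2.
G =
  [2, 0, 2/3]
  [0, 2/3, 0]
  [2/3, 0, 2/5],
b = (4/5, 2/15, 116/105).
Solving gives a_0 = -41/35, a_1 = 1/5, a_2 = 33/7, so
  g(x) = 33*x^2/7 + x/5 - 41/35.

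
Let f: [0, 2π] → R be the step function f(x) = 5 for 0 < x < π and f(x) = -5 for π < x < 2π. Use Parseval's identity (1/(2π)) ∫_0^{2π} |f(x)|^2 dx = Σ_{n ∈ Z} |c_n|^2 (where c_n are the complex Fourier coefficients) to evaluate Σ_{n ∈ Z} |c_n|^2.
Σ |c_n|^2 = 25

Parseval equates the L^2 energy of f (normalised by 1/(2π)) with the ℓ^2 sum of its Fourier coefficients: (1/(2π)) ∫_0^{2π} |f|^2 = Σ |c_n|^2.
Compute the left side: (1/(2π)) [∫_0^π 5^2 dx + ∫_π^{2π} (-5)^2 dx] = (1/(2π)) · (25π + 25π) = (25 + 25)/2 = 25.
So Σ_{n ∈ Z} |c_n|^2 = 25.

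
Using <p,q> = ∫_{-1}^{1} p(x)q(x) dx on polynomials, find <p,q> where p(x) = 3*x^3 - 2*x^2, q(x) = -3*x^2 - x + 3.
<p,q> = -14/5

Expand the product: p(x)·q(x) = -9*x^5 + 3*x^4 + 11*x^3 - 6*x^2.
∫_{-1}^{1} of each monomial x^k gives [2/(k+1) if k even, 0 if k odd]. Integrating term-by-term (or equivalently evaluating the antiderivative F(x) = -3*x^6/2 + 3*x^5/5 + 11*x^4/4 - 2*x^3 at the endpoints):
  F(1) − F(−1) = -3/20 − (53/20) = -14/5.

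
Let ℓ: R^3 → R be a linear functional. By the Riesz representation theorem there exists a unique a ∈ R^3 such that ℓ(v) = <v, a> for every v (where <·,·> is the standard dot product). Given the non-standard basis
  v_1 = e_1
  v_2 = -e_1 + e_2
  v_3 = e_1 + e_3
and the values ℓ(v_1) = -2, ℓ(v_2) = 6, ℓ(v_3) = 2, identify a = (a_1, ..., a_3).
a = (-2, 4, 4)

Write a = (a_1, ..., a_3) in the standard basis. For each basis vector v_i, ℓ(v_i) = <v_i, a> is a linear equation in the a_j's. Collect the n equations into a matrix system V a = ℓ, where row i of V is v_i (expressed in the standard basis). Since V is invertible (lower-triangular with 1s on the diagonal, up to permutation), solve by back-substitution:
  V =
[[1, 0, 0],
 [-1, 1, 0],
 [1, 0, 1]]
  V a = (-2, 6, 2)
Solving gives a = (-2, 4, 4).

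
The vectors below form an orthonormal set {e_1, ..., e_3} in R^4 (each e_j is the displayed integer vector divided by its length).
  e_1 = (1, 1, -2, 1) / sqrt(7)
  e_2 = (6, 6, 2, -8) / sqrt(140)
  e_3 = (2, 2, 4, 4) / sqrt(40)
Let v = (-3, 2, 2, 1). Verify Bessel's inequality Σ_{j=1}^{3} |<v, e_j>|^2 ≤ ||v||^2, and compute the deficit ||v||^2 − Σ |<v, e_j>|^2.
Σ |<v, e_j>|^2 = 11/2; ||v||^2 = 18; deficit = 25/2

Write each e_j = u_j / sqrt(<u_j, u_j>) where u_j is the displayed integer vector. Then <v, e_j> = <v, u_j> / sqrt(<u_j, u_j>), so |<v, e_j>|^2 = <v, u_j>^2 / <u_j, u_j>.
Coefficients: <v, e_1> = -4/sqrt(7), <v, e_2> = -10/sqrt(140), <v, e_3> = 10/sqrt(40).
Square and sum: Σ |<v, e_j>|^2 = 11/2.
Compute ||v||^2 = v·v = 18.
Deficit = 18 − 11/2 = 25/2 ≥ 0, confirming Bessel's inequality. (The deficit equals ||v − Σ <v,e_j> e_j||^2, the squared distance from v to span{e_j}.)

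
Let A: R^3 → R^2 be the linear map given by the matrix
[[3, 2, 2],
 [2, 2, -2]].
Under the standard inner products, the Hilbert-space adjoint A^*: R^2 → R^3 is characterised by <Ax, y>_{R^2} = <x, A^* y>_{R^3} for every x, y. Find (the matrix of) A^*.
A^* = A^T =
[[3, 2],
 [2, 2],
 [2, -2]]

For real matrices with standard dot products, the defining identity <Ax, y> = <x, A^* y> gives (Ax)^T y = x^T (A^*) y, i.e. x^T A^T y = x^T (A^*) y. Since this holds for all x, y, we must have A^* = A^T. Therefore
A^* =
[[3, 2],
 [2, 2],
 [2, -2]].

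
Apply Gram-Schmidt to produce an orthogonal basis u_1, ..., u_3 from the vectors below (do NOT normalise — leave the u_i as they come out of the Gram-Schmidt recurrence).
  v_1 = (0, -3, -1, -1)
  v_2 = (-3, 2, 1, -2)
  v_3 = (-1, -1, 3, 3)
Orthogonal basis:
  u_1 = (0, -3, -1, -1)
  u_2 = (-3, 7/11, 6/11, -27/11)
  u_3 = (-284/173, -291/173, 492/173, 381/173)

Apply the Gram-Schmidt recurrence
  u_1 = v_1
  u_i = v_i − Σ_{j<i} ((v_i · u_j) / (u_j · u_j)) · u_j.

Step by step this gives:
  u_1 = (0, -3, -1, -1)
  u_2 = (-3, 7/11, 6/11, -27/11)
  u_3 = (-284/173, -291/173, 492/173, 381/173)

Orthogonality check:
  u_2 · u_1 = 0 (should be 0)
  u_3 · u_1 = 0 (should be 0)
  u_3 · u_2 = 0 (should be 0)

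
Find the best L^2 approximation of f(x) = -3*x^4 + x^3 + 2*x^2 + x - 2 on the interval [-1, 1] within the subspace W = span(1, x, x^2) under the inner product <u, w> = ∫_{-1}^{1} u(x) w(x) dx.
g(x) = -4*x^2/7 + 8*x/5 - 61/35

The best approximation g ∈ W is the orthogonal projection of f onto W. Writing g = a_0 + a_1 x + a_2 x^2, the coefficients solve the normal equations G · a = b where
  G_{ij} = <φ_i, φ_j> and b_i = <f, φ_i>, with φ_0 = 1, φ_1 = x, φ_2 = x^2.
G =
  [2, 0, 2/3]
  [0, 2/3, 0]
  [2/3, 0, 2/5],
b = (-58/15, 16/15, -146/105).
Solving gives a_0 = -61/35, a_1 = 8/5, a_2 = -4/7, so
  g(x) = -4*x^2/7 + 8*x/5 - 61/35.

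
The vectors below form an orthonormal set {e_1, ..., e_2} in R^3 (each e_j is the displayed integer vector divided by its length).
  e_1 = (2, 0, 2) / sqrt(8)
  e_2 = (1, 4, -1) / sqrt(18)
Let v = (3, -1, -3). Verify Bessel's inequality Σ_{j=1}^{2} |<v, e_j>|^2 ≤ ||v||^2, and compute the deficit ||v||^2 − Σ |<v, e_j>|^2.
Σ |<v, e_j>|^2 = 2/9; ||v||^2 = 19; deficit = 169/9

Write each e_j = u_j / sqrt(<u_j, u_j>) where u_j is the displayed integer vector. Then <v, e_j> = <v, u_j> / sqrt(<u_j, u_j>), so |<v, e_j>|^2 = <v, u_j>^2 / <u_j, u_j>.
Coefficients: <v, e_1> = 0/sqrt(8), <v, e_2> = 2/sqrt(18).
Square and sum: Σ |<v, e_j>|^2 = 2/9.
Compute ||v||^2 = v·v = 19.
Deficit = 19 − 2/9 = 169/9 ≥ 0, confirming Bessel's inequality. (The deficit equals ||v − Σ <v,e_j> e_j||^2, the squared distance from v to span{e_j}.)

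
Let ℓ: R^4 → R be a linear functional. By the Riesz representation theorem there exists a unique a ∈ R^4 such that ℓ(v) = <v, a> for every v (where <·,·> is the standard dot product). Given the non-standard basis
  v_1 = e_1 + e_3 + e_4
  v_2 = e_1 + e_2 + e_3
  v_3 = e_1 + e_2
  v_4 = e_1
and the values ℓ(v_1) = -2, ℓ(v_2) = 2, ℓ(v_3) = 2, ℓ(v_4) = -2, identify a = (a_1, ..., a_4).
a = (-2, 4, 0, 0)

Write a = (a_1, ..., a_4) in the standard basis. For each basis vector v_i, ℓ(v_i) = <v_i, a> is a linear equation in the a_j's. Collect the n equations into a matrix system V a = ℓ, where row i of V is v_i (expressed in the standard basis). Since V is invertible (lower-triangular with 1s on the diagonal, up to permutation), solve by back-substitution:
  V =
[[1, 0, 1, 1],
 [1, 1, 1, 0],
 [1, 1, 0, 0],
 [1, 0, 0, 0]]
  V a = (-2, 2, 2, -2)
Solving gives a = (-2, 4, 0, 0).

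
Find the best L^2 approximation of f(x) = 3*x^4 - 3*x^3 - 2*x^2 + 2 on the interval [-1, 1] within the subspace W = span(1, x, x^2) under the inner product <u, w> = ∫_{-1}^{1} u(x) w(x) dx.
g(x) = 4*x^2/7 - 9*x/5 + 61/35

The best approximation g ∈ W is the orthogonal projection of f onto W. Writing g = a_0 + a_1 x + a_2 x^2, the coefficients solve the normal equations G · a = b where
  G_{ij} = <φ_i, φ_j> and b_i = <f, φ_i>, with φ_0 = 1, φ_1 = x, φ_2 = x^2.
G =
  [2, 0, 2/3]
  [0, 2/3, 0]
  [2/3, 0, 2/5],
b = (58/15, -6/5, 146/105).
Solving gives a_0 = 61/35, a_1 = -9/5, a_2 = 4/7, so
  g(x) = 4*x^2/7 - 9*x/5 + 61/35.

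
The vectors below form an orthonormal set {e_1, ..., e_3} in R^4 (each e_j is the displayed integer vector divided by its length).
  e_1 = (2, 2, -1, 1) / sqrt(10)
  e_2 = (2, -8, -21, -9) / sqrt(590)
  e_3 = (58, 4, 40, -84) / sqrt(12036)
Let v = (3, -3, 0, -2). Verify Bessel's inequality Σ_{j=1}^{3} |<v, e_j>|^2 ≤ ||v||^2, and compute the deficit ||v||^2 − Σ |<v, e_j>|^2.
Σ |<v, e_j>|^2 = 227/17; ||v||^2 = 22; deficit = 147/17

Write each e_j = u_j / sqrt(<u_j, u_j>) where u_j is the displayed integer vector. Then <v, e_j> = <v, u_j> / sqrt(<u_j, u_j>), so |<v, e_j>|^2 = <v, u_j>^2 / <u_j, u_j>.
Coefficients: <v, e_1> = -2/sqrt(10), <v, e_2> = 48/sqrt(590), <v, e_3> = 330/sqrt(12036).
Square and sum: Σ |<v, e_j>|^2 = 227/17.
Compute ||v||^2 = v·v = 22.
Deficit = 22 − 227/17 = 147/17 ≥ 0, confirming Bessel's inequality. (The deficit equals ||v − Σ <v,e_j> e_j||^2, the squared distance from v to span{e_j}.)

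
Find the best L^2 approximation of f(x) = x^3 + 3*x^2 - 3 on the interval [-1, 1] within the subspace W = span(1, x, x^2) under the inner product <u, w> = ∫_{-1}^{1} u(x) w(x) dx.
g(x) = 3*x^2 + 3*x/5 - 3

The best approximation g ∈ W is the orthogonal projection of f onto W. Writing g = a_0 + a_1 x + a_2 x^2, the coefficients solve the normal equations G · a = b where
  G_{ij} = <φ_i, φ_j> and b_i = <f, φ_i>, with φ_0 = 1, φ_1 = x, φ_2 = x^2.
G =
  [2, 0, 2/3]
  [0, 2/3, 0]
  [2/3, 0, 2/5],
b = (-4, 2/5, -4/5).
Solving gives a_0 = -3, a_1 = 3/5, a_2 = 3, so
  g(x) = 3*x^2 + 3*x/5 - 3.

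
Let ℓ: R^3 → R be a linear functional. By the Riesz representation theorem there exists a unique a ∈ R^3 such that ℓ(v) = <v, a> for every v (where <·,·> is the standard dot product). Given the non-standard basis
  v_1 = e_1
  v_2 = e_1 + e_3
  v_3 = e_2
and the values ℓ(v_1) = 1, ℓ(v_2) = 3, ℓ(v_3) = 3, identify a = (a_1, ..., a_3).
a = (1, 3, 2)

Write a = (a_1, ..., a_3) in the standard basis. For each basis vector v_i, ℓ(v_i) = <v_i, a> is a linear equation in the a_j's. Collect the n equations into a matrix system V a = ℓ, where row i of V is v_i (expressed in the standard basis). Since V is invertible (lower-triangular with 1s on the diagonal, up to permutation), solve by back-substitution:
  V =
[[1, 0, 0],
 [1, 0, 1],
 [0, 1, 0]]
  V a = (1, 3, 3)
Solving gives a = (1, 3, 2).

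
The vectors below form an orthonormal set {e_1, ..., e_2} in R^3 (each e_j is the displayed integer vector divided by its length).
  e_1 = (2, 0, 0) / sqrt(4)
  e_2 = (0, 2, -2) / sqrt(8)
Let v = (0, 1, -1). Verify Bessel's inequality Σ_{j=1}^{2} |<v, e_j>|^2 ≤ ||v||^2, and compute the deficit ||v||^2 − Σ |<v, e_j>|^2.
Σ |<v, e_j>|^2 = 2; ||v||^2 = 2; deficit = 0

Write each e_j = u_j / sqrt(<u_j, u_j>) where u_j is the displayed integer vector. Then <v, e_j> = <v, u_j> / sqrt(<u_j, u_j>), so |<v, e_j>|^2 = <v, u_j>^2 / <u_j, u_j>.
Coefficients: <v, e_1> = 0/sqrt(4), <v, e_2> = 4/sqrt(8).
Square and sum: Σ |<v, e_j>|^2 = 2.
Compute ||v||^2 = v·v = 2.
Deficit = 2 − 2 = 0 ≥ 0, confirming Bessel's inequality. (The deficit equals ||v − Σ <v,e_j> e_j||^2, the squared distance from v to span{e_j}.)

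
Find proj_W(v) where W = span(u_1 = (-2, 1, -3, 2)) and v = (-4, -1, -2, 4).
proj_W(v) = (-7/3, 7/6, -7/2, 7/3)

Set up U = [u_1 | ... | u_1] ∈ R^(4×1). The projector onto W = col(U) is P = U (U^T U)^(-1) U^T.
Compute U^T U =
  [18],
and U^T v = (21).
Solve U^T U · c = U^T v for the coefficients: c = (7/6). The projection is proj_W(v) = U c.
Check: (v - proj_W(v)) · u_1 = 0  (should be 0).
Result: proj_W(v) = (-7/3, 7/6, -7/2, 7/3).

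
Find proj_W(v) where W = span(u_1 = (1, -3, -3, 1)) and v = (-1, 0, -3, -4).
proj_W(v) = (1/5, -3/5, -3/5, 1/5)

Set up U = [u_1 | ... | u_1] ∈ R^(4×1). The projector onto W = col(U) is P = U (U^T U)^(-1) U^T.
Compute U^T U =
  [20],
and U^T v = (4).
Solve U^T U · c = U^T v for the coefficients: c = (1/5). The projection is proj_W(v) = U c.
Check: (v - proj_W(v)) · u_1 = 0  (should be 0).
Result: proj_W(v) = (1/5, -3/5, -3/5, 1/5).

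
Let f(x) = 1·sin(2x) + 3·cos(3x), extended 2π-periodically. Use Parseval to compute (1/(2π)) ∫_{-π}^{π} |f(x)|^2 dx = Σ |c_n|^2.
Σ |c_n|^2 = 5

Expand |f|^2 and use orthogonality of {sin(nx), cos(mx)} on [-π, π]:
  ∫_{-π}^{π} sin(nx)^2 dx = π, ∫ cos(mx)^2 dx = π, and cross terms integrate to 0.
So ∫_{-π}^{π} f(x)^2 dx = 1^2 · π + 3^2 · π = (1 + 9)π.
Divide by 2π: (1 + 9)/2 = 5.
By Parseval, this equals Σ |c_n|^2.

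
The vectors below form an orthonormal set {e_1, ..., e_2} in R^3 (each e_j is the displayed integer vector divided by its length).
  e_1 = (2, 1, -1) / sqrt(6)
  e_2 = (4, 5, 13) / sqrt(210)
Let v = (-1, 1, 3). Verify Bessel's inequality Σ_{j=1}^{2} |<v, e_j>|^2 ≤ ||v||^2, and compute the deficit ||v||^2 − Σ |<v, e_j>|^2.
Σ |<v, e_j>|^2 = 72/7; ||v||^2 = 11; deficit = 5/7

Write each e_j = u_j / sqrt(<u_j, u_j>) where u_j is the displayed integer vector. Then <v, e_j> = <v, u_j> / sqrt(<u_j, u_j>), so |<v, e_j>|^2 = <v, u_j>^2 / <u_j, u_j>.
Coefficients: <v, e_1> = -4/sqrt(6), <v, e_2> = 40/sqrt(210).
Square and sum: Σ |<v, e_j>|^2 = 72/7.
Compute ||v||^2 = v·v = 11.
Deficit = 11 − 72/7 = 5/7 ≥ 0, confirming Bessel's inequality. (The deficit equals ||v − Σ <v,e_j> e_j||^2, the squared distance from v to span{e_j}.)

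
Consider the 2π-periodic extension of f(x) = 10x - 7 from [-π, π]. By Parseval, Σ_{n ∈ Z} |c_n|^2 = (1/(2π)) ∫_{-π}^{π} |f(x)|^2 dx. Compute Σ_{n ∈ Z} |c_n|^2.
Σ |c_n|^2 = 100π^2/3 + 49

Expand and integrate term by term over [-π, π]:
  ∫ (10x)^2 dx = 100·(2π^3/3); ∫ 2·10·(-7)·x dx = 0 (odd integrand); ∫ (-7)^2 dx = 49·2π.
So (1/(2π)) ∫_{-π}^{π} (10x - 7)^2 dx = 100π^2/3 + 49 = 100π^2/3 + 49.
Parseval ⇒ Σ |c_n|^2 = 100π^2/3 + 49.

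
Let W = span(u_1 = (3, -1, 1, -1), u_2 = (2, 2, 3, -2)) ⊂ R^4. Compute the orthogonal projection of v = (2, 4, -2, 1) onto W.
proj_W(v) = (-1/3, 1, 2/3, -1/3)

Set up U = [u_1 | ... | u_2] ∈ R^(4×2). The projector onto W = col(U) is P = U (U^T U)^(-1) U^T.
Compute U^T U =
  [12, 9]
  [9, 21],
and U^T v = (-1, 4).
Solve U^T U · c = U^T v for the coefficients: c = (-1/3, 1/3). The projection is proj_W(v) = U c.
Check: (v - proj_W(v)) · u_1 = 0  (should be 0).
Check: (v - proj_W(v)) · u_2 = 0  (should be 0).
Result: proj_W(v) = (-1/3, 1, 2/3, -1/3).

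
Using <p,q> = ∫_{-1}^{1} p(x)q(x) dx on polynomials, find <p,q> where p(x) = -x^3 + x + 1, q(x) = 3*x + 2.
<p,q> = 24/5

Expand the product: p(x)·q(x) = -3*x^4 - 2*x^3 + 3*x^2 + 5*x + 2.
∫_{-1}^{1} of each monomial x^k gives [2/(k+1) if k even, 0 if k odd]. Integrating term-by-term (or equivalently evaluating the antiderivative F(x) = -3*x^5/5 - x^4/2 + x^3 + 5*x^2/2 + 2*x at the endpoints):
  F(1) − F(−1) = 22/5 − (-2/5) = 24/5.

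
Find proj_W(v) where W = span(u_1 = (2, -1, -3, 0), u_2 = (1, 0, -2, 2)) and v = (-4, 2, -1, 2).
proj_W(v) = (-37/31, 79/62, 69/62, 84/31)

Set up U = [u_1 | ... | u_2] ∈ R^(4×2). The projector onto W = col(U) is P = U (U^T U)^(-1) U^T.
Compute U^T U =
  [14, 8]
  [8, 9],
and U^T v = (-7, 2).
Solve U^T U · c = U^T v for the coefficients: c = (-79/62, 42/31). The projection is proj_W(v) = U c.
Check: (v - proj_W(v)) · u_1 = 0  (should be 0).
Check: (v - proj_W(v)) · u_2 = 0  (should be 0).
Result: proj_W(v) = (-37/31, 79/62, 69/62, 84/31).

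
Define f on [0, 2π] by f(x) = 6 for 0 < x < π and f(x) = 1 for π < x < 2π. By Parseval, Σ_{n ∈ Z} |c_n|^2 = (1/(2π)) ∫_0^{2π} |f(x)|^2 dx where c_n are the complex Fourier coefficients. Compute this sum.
Σ |c_n|^2 = 37/2

Parseval equates the L^2 energy of f (normalised by 1/(2π)) with the ℓ^2 sum of its Fourier coefficients: (1/(2π)) ∫_0^{2π} |f|^2 = Σ |c_n|^2.
Compute the left side: (1/(2π)) [∫_0^π 6^2 dx + ∫_π^{2π} 1^2 dx] = (1/(2π)) · (36π + 1π) = (36 + 1)/2 = 37/2.
So Σ_{n ∈ Z} |c_n|^2 = 37/2.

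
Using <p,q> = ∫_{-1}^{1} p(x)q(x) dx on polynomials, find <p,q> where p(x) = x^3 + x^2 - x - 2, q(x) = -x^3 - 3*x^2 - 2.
<p,q> = 1006/105

Expand the product: p(x)·q(x) = -x^6 - 4*x^5 - 2*x^4 + 3*x^3 + 4*x^2 + 2*x + 4.
∫_{-1}^{1} of each monomial x^k gives [2/(k+1) if k even, 0 if k odd]. Integrating term-by-term (or equivalently evaluating the antiderivative F(x) = -x^7/7 - 2*x^6/3 - 2*x^5/5 + 3*x^4/4 + 4*x^3/3 + x^2 + 4*x at the endpoints):
  F(1) − F(−1) = 2467/420 − (-519/140) = 1006/105.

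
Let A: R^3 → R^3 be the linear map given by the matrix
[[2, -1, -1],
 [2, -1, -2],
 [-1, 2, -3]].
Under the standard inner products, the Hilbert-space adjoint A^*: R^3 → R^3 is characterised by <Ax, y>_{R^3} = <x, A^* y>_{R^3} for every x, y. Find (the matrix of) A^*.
A^* = A^T =
[[2, 2, -1],
 [-1, -1, 2],
 [-1, -2, -3]]

For real matrices with standard dot products, the defining identity <Ax, y> = <x, A^* y> gives (Ax)^T y = x^T (A^*) y, i.e. x^T A^T y = x^T (A^*) y. Since this holds for all x, y, we must have A^* = A^T. Therefore
A^* =
[[2, 2, -1],
 [-1, -1, 2],
 [-1, -2, -3]].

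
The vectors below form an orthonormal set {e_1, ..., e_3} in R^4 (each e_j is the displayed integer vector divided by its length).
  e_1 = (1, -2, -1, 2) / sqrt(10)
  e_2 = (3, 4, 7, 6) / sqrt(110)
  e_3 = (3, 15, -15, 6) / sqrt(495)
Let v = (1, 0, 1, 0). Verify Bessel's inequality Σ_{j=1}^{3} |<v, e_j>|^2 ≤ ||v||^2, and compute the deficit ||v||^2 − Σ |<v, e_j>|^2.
Σ |<v, e_j>|^2 = 6/5; ||v||^2 = 2; deficit = 4/5

Write each e_j = u_j / sqrt(<u_j, u_j>) where u_j is the displayed integer vector. Then <v, e_j> = <v, u_j> / sqrt(<u_j, u_j>), so |<v, e_j>|^2 = <v, u_j>^2 / <u_j, u_j>.
Coefficients: <v, e_1> = 0/sqrt(10), <v, e_2> = 10/sqrt(110), <v, e_3> = -12/sqrt(495).
Square and sum: Σ |<v, e_j>|^2 = 6/5.
Compute ||v||^2 = v·v = 2.
Deficit = 2 − 6/5 = 4/5 ≥ 0, confirming Bessel's inequality. (The deficit equals ||v − Σ <v,e_j> e_j||^2, the squared distance from v to span{e_j}.)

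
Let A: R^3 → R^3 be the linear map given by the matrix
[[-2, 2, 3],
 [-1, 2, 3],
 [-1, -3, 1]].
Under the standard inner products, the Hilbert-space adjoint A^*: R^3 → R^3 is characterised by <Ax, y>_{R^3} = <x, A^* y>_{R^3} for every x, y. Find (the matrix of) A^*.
A^* = A^T =
[[-2, -1, -1],
 [2, 2, -3],
 [3, 3, 1]]

For real matrices with standard dot products, the defining identity <Ax, y> = <x, A^* y> gives (Ax)^T y = x^T (A^*) y, i.e. x^T A^T y = x^T (A^*) y. Since this holds for all x, y, we must have A^* = A^T. Therefore
A^* =
[[-2, -1, -1],
 [2, 2, -3],
 [3, 3, 1]].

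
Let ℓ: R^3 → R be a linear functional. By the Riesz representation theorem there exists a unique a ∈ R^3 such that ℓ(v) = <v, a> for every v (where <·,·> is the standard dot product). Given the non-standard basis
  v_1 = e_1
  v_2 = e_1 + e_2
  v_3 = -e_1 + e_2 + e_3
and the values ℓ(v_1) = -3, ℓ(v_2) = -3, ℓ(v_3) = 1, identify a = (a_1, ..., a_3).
a = (-3, 0, -2)

Write a = (a_1, ..., a_3) in the standard basis. For each basis vector v_i, ℓ(v_i) = <v_i, a> is a linear equation in the a_j's. Collect the n equations into a matrix system V a = ℓ, where row i of V is v_i (expressed in the standard basis). Since V is invertible (lower-triangular with 1s on the diagonal, up to permutation), solve by back-substitution:
  V =
[[1, 0, 0],
 [1, 1, 0],
 [-1, 1, 1]]
  V a = (-3, -3, 1)
Solving gives a = (-3, 0, -2).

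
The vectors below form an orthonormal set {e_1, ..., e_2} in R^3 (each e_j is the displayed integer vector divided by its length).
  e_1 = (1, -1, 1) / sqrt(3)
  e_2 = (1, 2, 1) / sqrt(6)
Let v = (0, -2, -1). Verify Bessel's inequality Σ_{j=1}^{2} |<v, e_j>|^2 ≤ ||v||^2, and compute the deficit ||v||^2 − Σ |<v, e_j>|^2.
Σ |<v, e_j>|^2 = 9/2; ||v||^2 = 5; deficit = 1/2

Write each e_j = u_j / sqrt(<u_j, u_j>) where u_j is the displayed integer vector. Then <v, e_j> = <v, u_j> / sqrt(<u_j, u_j>), so |<v, e_j>|^2 = <v, u_j>^2 / <u_j, u_j>.
Coefficients: <v, e_1> = 1/sqrt(3), <v, e_2> = -5/sqrt(6).
Square and sum: Σ |<v, e_j>|^2 = 9/2.
Compute ||v||^2 = v·v = 5.
Deficit = 5 − 9/2 = 1/2 ≥ 0, confirming Bessel's inequality. (The deficit equals ||v − Σ <v,e_j> e_j||^2, the squared distance from v to span{e_j}.)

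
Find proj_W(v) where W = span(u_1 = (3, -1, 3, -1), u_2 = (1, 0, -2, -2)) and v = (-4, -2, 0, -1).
proj_W(v) = (-298/179, 83/179, -151/179, 181/179)

Set up U = [u_1 | ... | u_2] ∈ R^(4×2). The projector onto W = col(U) is P = U (U^T U)^(-1) U^T.
Compute U^T U =
  [20, -1]
  [-1, 9],
and U^T v = (-9, -2).
Solve U^T U · c = U^T v for the coefficients: c = (-83/179, -49/179). The projection is proj_W(v) = U c.
Check: (v - proj_W(v)) · u_1 = 0  (should be 0).
Check: (v - proj_W(v)) · u_2 = 0  (should be 0).
Result: proj_W(v) = (-298/179, 83/179, -151/179, 181/179).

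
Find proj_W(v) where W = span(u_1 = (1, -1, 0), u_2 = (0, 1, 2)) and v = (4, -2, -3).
proj_W(v) = (22/9, -32/9, -20/9)

Set up U = [u_1 | ... | u_2] ∈ R^(3×2). The projector onto W = col(U) is P = U (U^T U)^(-1) U^T.
Compute U^T U =
  [2, -1]
  [-1, 5],
and U^T v = (6, -8).
Solve U^T U · c = U^T v for the coefficients: c = (22/9, -10/9). The projection is proj_W(v) = U c.
Check: (v - proj_W(v)) · u_1 = 0  (should be 0).
Check: (v - proj_W(v)) · u_2 = 0  (should be 0).
Result: proj_W(v) = (22/9, -32/9, -20/9).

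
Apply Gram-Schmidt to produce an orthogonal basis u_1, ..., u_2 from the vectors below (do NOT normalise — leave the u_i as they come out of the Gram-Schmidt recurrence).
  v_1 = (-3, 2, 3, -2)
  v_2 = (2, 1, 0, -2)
Orthogonal basis:
  u_1 = (-3, 2, 3, -2)
  u_2 = (2, 1, 0, -2)

Apply the Gram-Schmidt recurrence
  u_1 = v_1
  u_i = v_i − Σ_{j<i} ((v_i · u_j) / (u_j · u_j)) · u_j.

Step by step this gives:
  u_1 = (-3, 2, 3, -2)
  u_2 = (2, 1, 0, -2)

Orthogonality check:
  u_2 · u_1 = 0 (should be 0)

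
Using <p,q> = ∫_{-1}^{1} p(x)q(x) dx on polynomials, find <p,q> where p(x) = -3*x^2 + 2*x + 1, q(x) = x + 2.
<p,q> = 4/3

Expand the product: p(x)·q(x) = -3*x^3 - 4*x^2 + 5*x + 2.
∫_{-1}^{1} of each monomial x^k gives [2/(k+1) if k even, 0 if k odd]. Integrating term-by-term (or equivalently evaluating the antiderivative F(x) = -3*x^4/4 - 4*x^3/3 + 5*x^2/2 + 2*x at the endpoints):
  F(1) − F(−1) = 29/12 − (13/12) = 4/3.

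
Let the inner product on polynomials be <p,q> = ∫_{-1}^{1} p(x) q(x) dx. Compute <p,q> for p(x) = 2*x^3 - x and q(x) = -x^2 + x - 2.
<p,q> = 2/15

Expand the product: p(x)·q(x) = -2*x^5 + 2*x^4 - 3*x^3 - x^2 + 2*x.
∫_{-1}^{1} of each monomial x^k gives [2/(k+1) if k even, 0 if k odd]. Integrating term-by-term (or equivalently evaluating the antiderivative F(x) = -x^6/3 + 2*x^5/5 - 3*x^4/4 - x^3/3 + x^2 at the endpoints):
  F(1) − F(−1) = -1/60 − (-3/20) = 2/15.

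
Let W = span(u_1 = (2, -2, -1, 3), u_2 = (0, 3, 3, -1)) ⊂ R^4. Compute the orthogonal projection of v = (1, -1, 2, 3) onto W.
proj_W(v) = (19/9, -1/9, 17/18, 5/2)

Set up U = [u_1 | ... | u_2] ∈ R^(4×2). The projector onto W = col(U) is P = U (U^T U)^(-1) U^T.
Compute U^T U =
  [18, -12]
  [-12, 19],
and U^T v = (11, 0).
Solve U^T U · c = U^T v for the coefficients: c = (19/18, 2/3). The projection is proj_W(v) = U c.
Check: (v - proj_W(v)) · u_1 = 0  (should be 0).
Check: (v - proj_W(v)) · u_2 = 0  (should be 0).
Result: proj_W(v) = (19/9, -1/9, 17/18, 5/2).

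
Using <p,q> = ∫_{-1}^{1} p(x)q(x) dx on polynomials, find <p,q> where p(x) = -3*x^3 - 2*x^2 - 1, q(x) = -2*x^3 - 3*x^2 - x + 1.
<p,q> = 418/105

Expand the product: p(x)·q(x) = 6*x^6 + 13*x^5 + 9*x^4 + x^3 + x^2 + x - 1.
∫_{-1}^{1} of each monomial x^k gives [2/(k+1) if k even, 0 if k odd]. Integrating term-by-term (or equivalently evaluating the antiderivative F(x) = 6*x^7/7 + 13*x^6/6 + 9*x^5/5 + x^4/4 + x^3/3 + x^2/2 - x at the endpoints):
  F(1) − F(−1) = 687/140 − (389/420) = 418/105.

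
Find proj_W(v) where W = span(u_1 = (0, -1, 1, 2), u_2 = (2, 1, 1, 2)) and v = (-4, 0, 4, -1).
proj_W(v) = (-2, -2, 0, 0)

Set up U = [u_1 | ... | u_2] ∈ R^(4×2). The projector onto W = col(U) is P = U (U^T U)^(-1) U^T.
Compute U^T U =
  [6, 4]
  [4, 10],
and U^T v = (2, -6).
Solve U^T U · c = U^T v for the coefficients: c = (1, -1). The projection is proj_W(v) = U c.
Check: (v - proj_W(v)) · u_1 = 0  (should be 0).
Check: (v - proj_W(v)) · u_2 = 0  (should be 0).
Result: proj_W(v) = (-2, -2, 0, 0).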